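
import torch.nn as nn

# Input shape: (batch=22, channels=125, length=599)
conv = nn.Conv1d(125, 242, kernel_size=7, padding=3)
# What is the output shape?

Input shape: (22, 125, 599)
Output shape: (22, 242, 599)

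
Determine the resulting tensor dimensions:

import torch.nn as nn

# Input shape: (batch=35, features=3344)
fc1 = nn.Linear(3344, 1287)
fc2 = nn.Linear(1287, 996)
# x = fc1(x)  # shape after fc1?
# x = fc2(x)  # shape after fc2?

Input shape: (35, 3344)
  -> after fc1: (35, 1287)
Output shape: (35, 996)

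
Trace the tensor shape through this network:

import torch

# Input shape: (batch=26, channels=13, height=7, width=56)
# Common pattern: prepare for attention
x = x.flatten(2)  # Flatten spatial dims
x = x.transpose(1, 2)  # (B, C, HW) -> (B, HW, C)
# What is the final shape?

Input shape: (26, 13, 7, 56)
  -> after flatten(2): (26, 13, 392)
Output shape: (26, 392, 13)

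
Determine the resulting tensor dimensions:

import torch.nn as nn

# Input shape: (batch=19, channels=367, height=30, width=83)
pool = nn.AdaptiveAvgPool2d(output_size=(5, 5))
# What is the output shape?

Input shape: (19, 367, 30, 83)
Output shape: (19, 367, 5, 5)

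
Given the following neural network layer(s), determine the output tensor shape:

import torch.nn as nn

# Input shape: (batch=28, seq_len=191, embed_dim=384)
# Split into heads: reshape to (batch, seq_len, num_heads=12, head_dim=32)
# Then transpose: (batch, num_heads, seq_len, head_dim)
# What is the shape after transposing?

Input shape: (28, 191, 384)
  -> after reshape: (28, 191, 12, 32)
Output shape: (28, 12, 191, 32)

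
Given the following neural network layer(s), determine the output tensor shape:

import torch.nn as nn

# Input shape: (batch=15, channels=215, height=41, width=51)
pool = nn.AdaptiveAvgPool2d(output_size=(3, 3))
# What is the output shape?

Input shape: (15, 215, 41, 51)
Output shape: (15, 215, 3, 3)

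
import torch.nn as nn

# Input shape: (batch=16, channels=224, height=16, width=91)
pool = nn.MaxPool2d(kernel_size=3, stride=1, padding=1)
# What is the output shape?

Input shape: (16, 224, 16, 91)
Output shape: (16, 224, 16, 91)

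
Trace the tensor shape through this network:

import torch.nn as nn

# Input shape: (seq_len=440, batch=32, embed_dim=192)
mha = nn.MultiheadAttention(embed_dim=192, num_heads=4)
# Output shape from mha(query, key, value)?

Input shape: (440, 32, 192)
Output shape: (440, 32, 192)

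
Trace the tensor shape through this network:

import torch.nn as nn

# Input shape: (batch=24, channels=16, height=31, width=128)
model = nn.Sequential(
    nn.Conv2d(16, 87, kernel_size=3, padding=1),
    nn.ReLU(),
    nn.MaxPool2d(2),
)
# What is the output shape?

Input shape: (24, 16, 31, 128)
  -> after Conv2d: (24, 87, 31, 128)
  -> after ReLU: (24, 87, 31, 128)
Output shape: (24, 87, 15, 64)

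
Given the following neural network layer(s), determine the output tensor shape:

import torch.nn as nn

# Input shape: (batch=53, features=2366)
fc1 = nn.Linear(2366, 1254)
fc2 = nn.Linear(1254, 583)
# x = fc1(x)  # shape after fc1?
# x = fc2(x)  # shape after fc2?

Input shape: (53, 2366)
  -> after fc1: (53, 1254)
Output shape: (53, 583)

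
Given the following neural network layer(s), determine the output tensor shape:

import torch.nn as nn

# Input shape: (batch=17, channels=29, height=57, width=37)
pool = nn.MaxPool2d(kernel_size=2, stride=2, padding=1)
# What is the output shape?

Input shape: (17, 29, 57, 37)
Output shape: (17, 29, 29, 19)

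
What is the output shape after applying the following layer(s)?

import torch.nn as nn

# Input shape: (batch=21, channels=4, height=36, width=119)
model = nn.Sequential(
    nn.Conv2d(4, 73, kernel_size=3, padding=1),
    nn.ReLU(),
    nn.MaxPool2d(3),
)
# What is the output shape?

Input shape: (21, 4, 36, 119)
  -> after Conv2d: (21, 73, 36, 119)
  -> after ReLU: (21, 73, 36, 119)
Output shape: (21, 73, 12, 39)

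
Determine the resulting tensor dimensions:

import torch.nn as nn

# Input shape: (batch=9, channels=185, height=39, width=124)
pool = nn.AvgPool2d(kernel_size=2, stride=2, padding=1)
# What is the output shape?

Input shape: (9, 185, 39, 124)
Output shape: (9, 185, 20, 63)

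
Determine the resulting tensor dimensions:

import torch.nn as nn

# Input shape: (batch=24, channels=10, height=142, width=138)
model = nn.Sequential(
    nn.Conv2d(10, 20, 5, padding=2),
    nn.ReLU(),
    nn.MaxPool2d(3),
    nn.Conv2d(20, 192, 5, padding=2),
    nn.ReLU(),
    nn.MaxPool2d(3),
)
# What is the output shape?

Input shape: (24, 10, 142, 138)
  -> after first Conv2d: (24, 20, 142, 138)
  -> after first MaxPool2d: (24, 20, 47, 46)
  -> after second Conv2d: (24, 192, 47, 46)
Output shape: (24, 192, 15, 15)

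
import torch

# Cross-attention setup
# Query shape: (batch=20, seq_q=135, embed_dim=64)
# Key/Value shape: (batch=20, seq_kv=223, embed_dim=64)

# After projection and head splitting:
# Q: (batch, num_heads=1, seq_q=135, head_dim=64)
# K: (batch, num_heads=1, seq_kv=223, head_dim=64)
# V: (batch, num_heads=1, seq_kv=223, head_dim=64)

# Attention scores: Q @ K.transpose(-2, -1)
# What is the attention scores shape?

Input shape: (20, 135, 64)
Output shape: (20, 1, 135, 223)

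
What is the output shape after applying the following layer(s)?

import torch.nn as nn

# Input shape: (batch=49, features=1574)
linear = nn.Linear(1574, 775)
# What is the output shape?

Input shape: (49, 1574)
Output shape: (49, 775)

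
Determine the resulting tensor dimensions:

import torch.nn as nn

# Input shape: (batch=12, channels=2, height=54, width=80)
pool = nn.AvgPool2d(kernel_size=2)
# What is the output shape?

Input shape: (12, 2, 54, 80)
Output shape: (12, 2, 27, 40)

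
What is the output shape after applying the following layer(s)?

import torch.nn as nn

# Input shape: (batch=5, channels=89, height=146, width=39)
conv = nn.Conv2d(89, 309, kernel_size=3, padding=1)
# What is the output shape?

Input shape: (5, 89, 146, 39)
Output shape: (5, 309, 146, 39)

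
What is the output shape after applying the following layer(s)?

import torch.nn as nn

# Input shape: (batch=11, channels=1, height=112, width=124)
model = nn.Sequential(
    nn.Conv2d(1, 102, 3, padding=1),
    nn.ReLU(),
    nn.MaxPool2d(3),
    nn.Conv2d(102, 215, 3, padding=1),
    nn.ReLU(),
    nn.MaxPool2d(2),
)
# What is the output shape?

Input shape: (11, 1, 112, 124)
  -> after first Conv2d: (11, 102, 112, 124)
  -> after first MaxPool2d: (11, 102, 37, 41)
  -> after second Conv2d: (11, 215, 37, 41)
Output shape: (11, 215, 18, 20)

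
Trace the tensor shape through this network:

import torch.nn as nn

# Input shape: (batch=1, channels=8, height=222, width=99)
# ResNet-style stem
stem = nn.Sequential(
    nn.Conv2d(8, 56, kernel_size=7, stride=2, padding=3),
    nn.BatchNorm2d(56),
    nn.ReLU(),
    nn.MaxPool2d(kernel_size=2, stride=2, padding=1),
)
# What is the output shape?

Input shape: (1, 8, 222, 99)
  -> after Conv2d 7x7 stride=2: (1, 56, 111, 50)
Output shape: (1, 56, 56, 26)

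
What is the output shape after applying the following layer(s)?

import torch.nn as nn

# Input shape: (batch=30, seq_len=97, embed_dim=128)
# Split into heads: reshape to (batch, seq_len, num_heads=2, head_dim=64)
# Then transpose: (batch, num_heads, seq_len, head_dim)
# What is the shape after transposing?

Input shape: (30, 97, 128)
  -> after reshape: (30, 97, 2, 64)
Output shape: (30, 2, 97, 64)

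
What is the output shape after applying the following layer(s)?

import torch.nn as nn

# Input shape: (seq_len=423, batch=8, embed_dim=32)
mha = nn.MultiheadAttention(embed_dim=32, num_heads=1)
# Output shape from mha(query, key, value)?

Input shape: (423, 8, 32)
Output shape: (423, 8, 32)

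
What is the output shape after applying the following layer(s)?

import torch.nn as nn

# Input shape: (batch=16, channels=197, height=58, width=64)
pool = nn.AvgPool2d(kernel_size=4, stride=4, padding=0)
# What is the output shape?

Input shape: (16, 197, 58, 64)
Output shape: (16, 197, 14, 16)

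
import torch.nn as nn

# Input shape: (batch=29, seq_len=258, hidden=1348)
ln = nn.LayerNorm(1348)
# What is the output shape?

Input shape: (29, 258, 1348)
Output shape: (29, 258, 1348)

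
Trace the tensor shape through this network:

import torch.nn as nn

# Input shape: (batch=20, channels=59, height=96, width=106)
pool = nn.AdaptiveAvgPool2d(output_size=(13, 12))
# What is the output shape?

Input shape: (20, 59, 96, 106)
Output shape: (20, 59, 13, 12)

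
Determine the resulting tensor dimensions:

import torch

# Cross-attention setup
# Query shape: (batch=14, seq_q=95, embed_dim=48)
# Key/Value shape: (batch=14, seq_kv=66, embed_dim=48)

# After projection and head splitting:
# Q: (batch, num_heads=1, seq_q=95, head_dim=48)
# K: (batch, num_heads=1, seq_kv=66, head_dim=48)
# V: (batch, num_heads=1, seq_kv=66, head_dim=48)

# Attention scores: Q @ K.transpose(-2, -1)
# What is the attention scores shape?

Input shape: (14, 95, 48)
Output shape: (14, 1, 95, 66)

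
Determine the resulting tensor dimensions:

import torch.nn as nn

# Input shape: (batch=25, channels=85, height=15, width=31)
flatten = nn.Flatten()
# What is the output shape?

Input shape: (25, 85, 15, 31)
Output shape: (25, 39525)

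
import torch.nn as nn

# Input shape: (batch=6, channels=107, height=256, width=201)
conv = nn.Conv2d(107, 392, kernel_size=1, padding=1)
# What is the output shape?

Input shape: (6, 107, 256, 201)
Output shape: (6, 392, 258, 203)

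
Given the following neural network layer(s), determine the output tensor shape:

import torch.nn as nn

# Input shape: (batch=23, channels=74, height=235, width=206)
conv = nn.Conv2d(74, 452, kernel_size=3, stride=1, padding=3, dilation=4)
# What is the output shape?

Input shape: (23, 74, 235, 206)
Output shape: (23, 452, 233, 204)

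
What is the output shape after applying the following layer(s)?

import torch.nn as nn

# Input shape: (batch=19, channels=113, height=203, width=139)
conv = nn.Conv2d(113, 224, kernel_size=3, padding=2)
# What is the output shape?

Input shape: (19, 113, 203, 139)
Output shape: (19, 224, 205, 141)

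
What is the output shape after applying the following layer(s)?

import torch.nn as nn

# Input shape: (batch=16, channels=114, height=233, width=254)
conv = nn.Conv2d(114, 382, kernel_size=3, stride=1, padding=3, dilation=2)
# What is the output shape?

Input shape: (16, 114, 233, 254)
Output shape: (16, 382, 235, 256)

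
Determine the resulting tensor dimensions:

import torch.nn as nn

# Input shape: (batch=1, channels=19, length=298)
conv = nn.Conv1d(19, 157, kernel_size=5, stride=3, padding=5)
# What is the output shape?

Input shape: (1, 19, 298)
Output shape: (1, 157, 102)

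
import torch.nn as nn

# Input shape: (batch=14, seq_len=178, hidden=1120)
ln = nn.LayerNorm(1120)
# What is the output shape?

Input shape: (14, 178, 1120)
Output shape: (14, 178, 1120)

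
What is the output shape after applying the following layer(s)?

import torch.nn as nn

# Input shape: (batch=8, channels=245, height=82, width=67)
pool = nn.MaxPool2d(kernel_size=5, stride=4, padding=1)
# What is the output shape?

Input shape: (8, 245, 82, 67)
Output shape: (8, 245, 20, 17)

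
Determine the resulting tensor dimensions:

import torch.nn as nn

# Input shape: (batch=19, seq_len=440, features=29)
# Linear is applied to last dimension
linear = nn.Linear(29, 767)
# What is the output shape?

Input shape: (19, 440, 29)
Output shape: (19, 440, 767)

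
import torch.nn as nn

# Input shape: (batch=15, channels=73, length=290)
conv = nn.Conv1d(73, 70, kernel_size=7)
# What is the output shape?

Input shape: (15, 73, 290)
Output shape: (15, 70, 284)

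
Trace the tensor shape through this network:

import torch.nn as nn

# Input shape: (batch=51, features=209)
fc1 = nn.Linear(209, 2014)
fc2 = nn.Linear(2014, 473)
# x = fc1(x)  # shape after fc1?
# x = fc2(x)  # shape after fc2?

Input shape: (51, 209)
  -> after fc1: (51, 2014)
Output shape: (51, 473)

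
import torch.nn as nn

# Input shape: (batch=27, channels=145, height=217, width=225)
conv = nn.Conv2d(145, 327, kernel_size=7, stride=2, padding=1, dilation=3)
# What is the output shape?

Input shape: (27, 145, 217, 225)
Output shape: (27, 327, 101, 105)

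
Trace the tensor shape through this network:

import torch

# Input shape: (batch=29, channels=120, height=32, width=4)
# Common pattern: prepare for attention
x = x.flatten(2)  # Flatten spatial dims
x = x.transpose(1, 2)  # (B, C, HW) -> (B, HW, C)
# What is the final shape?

Input shape: (29, 120, 32, 4)
  -> after flatten(2): (29, 120, 128)
Output shape: (29, 128, 120)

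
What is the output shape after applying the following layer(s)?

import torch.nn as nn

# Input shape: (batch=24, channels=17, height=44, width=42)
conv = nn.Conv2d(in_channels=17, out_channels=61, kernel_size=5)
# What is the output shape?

Input shape: (24, 17, 44, 42)
Output shape: (24, 61, 40, 38)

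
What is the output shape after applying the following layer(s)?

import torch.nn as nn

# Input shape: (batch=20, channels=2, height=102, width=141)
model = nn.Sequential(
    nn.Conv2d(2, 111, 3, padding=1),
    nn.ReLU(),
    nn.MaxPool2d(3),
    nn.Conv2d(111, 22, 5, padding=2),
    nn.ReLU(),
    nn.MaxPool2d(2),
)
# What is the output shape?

Input shape: (20, 2, 102, 141)
  -> after first Conv2d: (20, 111, 102, 141)
  -> after first MaxPool2d: (20, 111, 34, 47)
  -> after second Conv2d: (20, 22, 34, 47)
Output shape: (20, 22, 17, 23)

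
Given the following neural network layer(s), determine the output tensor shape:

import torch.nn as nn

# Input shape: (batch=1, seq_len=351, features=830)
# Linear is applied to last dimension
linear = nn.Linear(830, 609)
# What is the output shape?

Input shape: (1, 351, 830)
Output shape: (1, 351, 609)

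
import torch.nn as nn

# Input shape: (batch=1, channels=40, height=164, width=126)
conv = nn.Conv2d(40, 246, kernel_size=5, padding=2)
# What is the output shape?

Input shape: (1, 40, 164, 126)
Output shape: (1, 246, 164, 126)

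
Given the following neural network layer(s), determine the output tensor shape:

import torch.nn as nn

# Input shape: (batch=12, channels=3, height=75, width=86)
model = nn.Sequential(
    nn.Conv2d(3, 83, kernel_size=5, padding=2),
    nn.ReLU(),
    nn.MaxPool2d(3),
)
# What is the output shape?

Input shape: (12, 3, 75, 86)
  -> after Conv2d: (12, 83, 75, 86)
  -> after ReLU: (12, 83, 75, 86)
Output shape: (12, 83, 25, 28)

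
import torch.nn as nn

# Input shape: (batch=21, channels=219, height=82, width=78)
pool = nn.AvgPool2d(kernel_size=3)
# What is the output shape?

Input shape: (21, 219, 82, 78)
Output shape: (21, 219, 27, 26)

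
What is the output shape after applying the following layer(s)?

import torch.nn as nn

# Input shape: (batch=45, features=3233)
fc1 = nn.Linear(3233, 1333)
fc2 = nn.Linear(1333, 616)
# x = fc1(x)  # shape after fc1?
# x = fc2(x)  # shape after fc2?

Input shape: (45, 3233)
  -> after fc1: (45, 1333)
Output shape: (45, 616)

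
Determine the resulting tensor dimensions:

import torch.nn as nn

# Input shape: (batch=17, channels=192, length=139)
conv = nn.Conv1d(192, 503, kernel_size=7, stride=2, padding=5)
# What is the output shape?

Input shape: (17, 192, 139)
Output shape: (17, 503, 72)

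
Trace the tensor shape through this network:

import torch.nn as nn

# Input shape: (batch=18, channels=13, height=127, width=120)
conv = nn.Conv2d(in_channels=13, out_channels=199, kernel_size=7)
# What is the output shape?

Input shape: (18, 13, 127, 120)
Output shape: (18, 199, 121, 114)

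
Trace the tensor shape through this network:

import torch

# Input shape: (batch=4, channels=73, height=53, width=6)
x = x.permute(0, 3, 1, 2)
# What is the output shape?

Input shape: (4, 73, 53, 6)
Output shape: (4, 6, 73, 53)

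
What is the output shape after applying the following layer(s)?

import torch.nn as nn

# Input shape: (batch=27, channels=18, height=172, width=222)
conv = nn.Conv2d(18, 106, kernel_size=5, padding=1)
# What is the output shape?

Input shape: (27, 18, 172, 222)
Output shape: (27, 106, 170, 220)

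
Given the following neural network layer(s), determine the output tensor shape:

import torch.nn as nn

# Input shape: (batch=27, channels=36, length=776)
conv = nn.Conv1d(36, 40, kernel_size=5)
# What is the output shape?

Input shape: (27, 36, 776)
Output shape: (27, 40, 772)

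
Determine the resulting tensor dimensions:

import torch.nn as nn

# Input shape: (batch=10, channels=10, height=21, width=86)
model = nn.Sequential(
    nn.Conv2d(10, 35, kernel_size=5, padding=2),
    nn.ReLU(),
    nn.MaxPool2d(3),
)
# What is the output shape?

Input shape: (10, 10, 21, 86)
  -> after Conv2d: (10, 35, 21, 86)
  -> after ReLU: (10, 35, 21, 86)
Output shape: (10, 35, 7, 28)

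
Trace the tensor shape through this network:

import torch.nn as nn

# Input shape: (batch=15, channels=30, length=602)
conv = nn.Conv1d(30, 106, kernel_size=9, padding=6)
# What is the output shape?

Input shape: (15, 30, 602)
Output shape: (15, 106, 606)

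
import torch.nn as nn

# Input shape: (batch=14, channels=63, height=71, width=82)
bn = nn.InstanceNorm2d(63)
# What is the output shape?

Input shape: (14, 63, 71, 82)
Output shape: (14, 63, 71, 82)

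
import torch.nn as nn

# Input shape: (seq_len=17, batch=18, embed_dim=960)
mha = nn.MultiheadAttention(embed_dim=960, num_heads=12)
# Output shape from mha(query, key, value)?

Input shape: (17, 18, 960)
Output shape: (17, 18, 960)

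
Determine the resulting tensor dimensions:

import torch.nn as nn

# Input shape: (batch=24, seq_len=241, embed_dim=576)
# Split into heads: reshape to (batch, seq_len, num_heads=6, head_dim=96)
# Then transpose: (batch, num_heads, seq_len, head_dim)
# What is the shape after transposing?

Input shape: (24, 241, 576)
  -> after reshape: (24, 241, 6, 96)
Output shape: (24, 6, 241, 96)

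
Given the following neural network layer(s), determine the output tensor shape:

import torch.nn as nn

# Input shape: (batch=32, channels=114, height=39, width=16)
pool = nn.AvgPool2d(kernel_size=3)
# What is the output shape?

Input shape: (32, 114, 39, 16)
Output shape: (32, 114, 13, 5)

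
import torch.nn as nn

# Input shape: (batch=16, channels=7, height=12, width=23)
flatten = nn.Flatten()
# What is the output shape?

Input shape: (16, 7, 12, 23)
Output shape: (16, 1932)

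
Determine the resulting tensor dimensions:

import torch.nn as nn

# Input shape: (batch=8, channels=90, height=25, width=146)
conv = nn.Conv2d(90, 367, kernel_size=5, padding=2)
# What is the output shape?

Input shape: (8, 90, 25, 146)
Output shape: (8, 367, 25, 146)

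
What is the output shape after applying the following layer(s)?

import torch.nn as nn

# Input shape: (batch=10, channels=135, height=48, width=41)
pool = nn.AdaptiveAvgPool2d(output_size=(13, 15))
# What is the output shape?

Input shape: (10, 135, 48, 41)
Output shape: (10, 135, 13, 15)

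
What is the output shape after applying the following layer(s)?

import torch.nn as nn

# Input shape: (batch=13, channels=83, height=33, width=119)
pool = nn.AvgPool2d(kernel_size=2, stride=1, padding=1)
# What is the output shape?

Input shape: (13, 83, 33, 119)
Output shape: (13, 83, 34, 120)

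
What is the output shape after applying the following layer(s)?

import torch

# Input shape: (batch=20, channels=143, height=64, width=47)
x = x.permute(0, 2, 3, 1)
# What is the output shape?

Input shape: (20, 143, 64, 47)
Output shape: (20, 64, 47, 143)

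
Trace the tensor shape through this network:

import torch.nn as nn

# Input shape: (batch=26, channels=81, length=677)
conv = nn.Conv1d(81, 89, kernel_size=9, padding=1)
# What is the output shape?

Input shape: (26, 81, 677)
Output shape: (26, 89, 671)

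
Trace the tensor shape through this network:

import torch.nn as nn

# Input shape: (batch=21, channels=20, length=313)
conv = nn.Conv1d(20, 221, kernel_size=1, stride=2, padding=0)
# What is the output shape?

Input shape: (21, 20, 313)
Output shape: (21, 221, 157)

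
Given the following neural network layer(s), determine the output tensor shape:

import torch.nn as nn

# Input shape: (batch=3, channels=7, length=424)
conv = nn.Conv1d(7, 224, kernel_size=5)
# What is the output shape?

Input shape: (3, 7, 424)
Output shape: (3, 224, 420)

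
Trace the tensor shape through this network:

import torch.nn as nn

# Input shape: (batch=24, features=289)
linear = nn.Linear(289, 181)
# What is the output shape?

Input shape: (24, 289)
Output shape: (24, 181)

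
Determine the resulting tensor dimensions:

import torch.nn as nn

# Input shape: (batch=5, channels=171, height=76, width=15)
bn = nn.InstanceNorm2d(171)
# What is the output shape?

Input shape: (5, 171, 76, 15)
Output shape: (5, 171, 76, 15)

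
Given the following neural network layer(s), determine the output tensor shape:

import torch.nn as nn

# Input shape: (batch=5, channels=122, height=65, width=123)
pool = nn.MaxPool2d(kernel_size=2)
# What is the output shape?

Input shape: (5, 122, 65, 123)
Output shape: (5, 122, 32, 61)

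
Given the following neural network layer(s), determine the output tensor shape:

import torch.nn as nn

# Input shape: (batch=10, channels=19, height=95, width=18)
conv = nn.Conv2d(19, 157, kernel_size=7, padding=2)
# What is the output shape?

Input shape: (10, 19, 95, 18)
Output shape: (10, 157, 93, 16)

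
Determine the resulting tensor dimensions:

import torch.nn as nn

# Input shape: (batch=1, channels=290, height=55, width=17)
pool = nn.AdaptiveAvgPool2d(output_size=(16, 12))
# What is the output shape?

Input shape: (1, 290, 55, 17)
Output shape: (1, 290, 16, 12)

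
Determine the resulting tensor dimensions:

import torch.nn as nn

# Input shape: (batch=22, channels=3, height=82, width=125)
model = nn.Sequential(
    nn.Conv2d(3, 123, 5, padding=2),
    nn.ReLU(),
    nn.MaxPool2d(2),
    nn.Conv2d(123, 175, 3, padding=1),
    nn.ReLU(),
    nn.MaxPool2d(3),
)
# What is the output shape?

Input shape: (22, 3, 82, 125)
  -> after first Conv2d: (22, 123, 82, 125)
  -> after first MaxPool2d: (22, 123, 41, 62)
  -> after second Conv2d: (22, 175, 41, 62)
Output shape: (22, 175, 13, 20)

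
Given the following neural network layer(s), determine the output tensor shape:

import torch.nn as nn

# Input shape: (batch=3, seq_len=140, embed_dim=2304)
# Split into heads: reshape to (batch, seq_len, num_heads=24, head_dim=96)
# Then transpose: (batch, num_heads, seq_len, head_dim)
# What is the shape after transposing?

Input shape: (3, 140, 2304)
  -> after reshape: (3, 140, 24, 96)
Output shape: (3, 24, 140, 96)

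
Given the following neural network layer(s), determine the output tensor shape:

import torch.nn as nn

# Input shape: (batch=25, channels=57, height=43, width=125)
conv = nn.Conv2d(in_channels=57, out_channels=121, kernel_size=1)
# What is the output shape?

Input shape: (25, 57, 43, 125)
Output shape: (25, 121, 43, 125)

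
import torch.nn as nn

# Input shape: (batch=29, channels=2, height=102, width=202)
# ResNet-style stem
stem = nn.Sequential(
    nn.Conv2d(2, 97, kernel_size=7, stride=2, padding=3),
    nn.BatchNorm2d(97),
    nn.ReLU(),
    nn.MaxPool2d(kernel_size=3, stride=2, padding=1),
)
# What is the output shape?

Input shape: (29, 2, 102, 202)
  -> after Conv2d 7x7 stride=2: (29, 97, 51, 101)
Output shape: (29, 97, 26, 51)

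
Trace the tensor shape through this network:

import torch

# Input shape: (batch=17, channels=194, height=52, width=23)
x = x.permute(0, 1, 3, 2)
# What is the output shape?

Input shape: (17, 194, 52, 23)
Output shape: (17, 194, 23, 52)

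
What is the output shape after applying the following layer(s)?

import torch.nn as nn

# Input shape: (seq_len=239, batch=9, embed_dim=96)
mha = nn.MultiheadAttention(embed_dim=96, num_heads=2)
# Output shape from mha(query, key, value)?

Input shape: (239, 9, 96)
Output shape: (239, 9, 96)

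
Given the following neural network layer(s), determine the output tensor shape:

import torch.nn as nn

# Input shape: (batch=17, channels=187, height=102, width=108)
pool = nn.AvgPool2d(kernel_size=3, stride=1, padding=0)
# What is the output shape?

Input shape: (17, 187, 102, 108)
Output shape: (17, 187, 100, 106)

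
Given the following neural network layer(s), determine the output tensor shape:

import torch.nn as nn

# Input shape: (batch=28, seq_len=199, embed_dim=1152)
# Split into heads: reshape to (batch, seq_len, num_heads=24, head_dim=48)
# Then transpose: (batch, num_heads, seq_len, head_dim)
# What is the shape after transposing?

Input shape: (28, 199, 1152)
  -> after reshape: (28, 199, 24, 48)
Output shape: (28, 24, 199, 48)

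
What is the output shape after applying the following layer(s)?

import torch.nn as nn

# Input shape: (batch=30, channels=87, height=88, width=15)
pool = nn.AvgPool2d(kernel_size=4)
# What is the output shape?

Input shape: (30, 87, 88, 15)
Output shape: (30, 87, 22, 3)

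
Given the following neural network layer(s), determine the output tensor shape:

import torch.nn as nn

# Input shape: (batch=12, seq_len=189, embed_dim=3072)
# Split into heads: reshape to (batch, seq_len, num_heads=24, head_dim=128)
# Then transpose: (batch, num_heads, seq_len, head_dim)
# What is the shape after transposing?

Input shape: (12, 189, 3072)
  -> after reshape: (12, 189, 24, 128)
Output shape: (12, 24, 189, 128)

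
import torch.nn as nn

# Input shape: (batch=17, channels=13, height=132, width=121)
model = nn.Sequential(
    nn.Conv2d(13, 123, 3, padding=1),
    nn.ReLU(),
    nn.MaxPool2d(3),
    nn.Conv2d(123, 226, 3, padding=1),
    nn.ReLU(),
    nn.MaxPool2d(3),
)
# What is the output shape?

Input shape: (17, 13, 132, 121)
  -> after first Conv2d: (17, 123, 132, 121)
  -> after first MaxPool2d: (17, 123, 44, 40)
  -> after second Conv2d: (17, 226, 44, 40)
Output shape: (17, 226, 14, 13)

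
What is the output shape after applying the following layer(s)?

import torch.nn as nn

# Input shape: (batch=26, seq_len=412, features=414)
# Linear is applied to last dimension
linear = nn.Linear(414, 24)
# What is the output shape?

Input shape: (26, 412, 414)
Output shape: (26, 412, 24)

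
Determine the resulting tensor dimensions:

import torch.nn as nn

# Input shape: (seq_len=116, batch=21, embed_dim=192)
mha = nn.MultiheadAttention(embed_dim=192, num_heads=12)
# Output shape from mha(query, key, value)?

Input shape: (116, 21, 192)
Output shape: (116, 21, 192)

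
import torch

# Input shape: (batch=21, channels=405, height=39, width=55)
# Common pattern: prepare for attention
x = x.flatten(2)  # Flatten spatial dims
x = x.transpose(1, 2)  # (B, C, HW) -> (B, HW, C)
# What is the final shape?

Input shape: (21, 405, 39, 55)
  -> after flatten(2): (21, 405, 2145)
Output shape: (21, 2145, 405)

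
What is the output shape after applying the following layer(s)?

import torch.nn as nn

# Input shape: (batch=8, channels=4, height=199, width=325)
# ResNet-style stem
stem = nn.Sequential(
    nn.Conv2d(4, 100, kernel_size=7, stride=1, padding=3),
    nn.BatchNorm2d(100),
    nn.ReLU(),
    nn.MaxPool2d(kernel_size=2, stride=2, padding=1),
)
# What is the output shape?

Input shape: (8, 4, 199, 325)
  -> after Conv2d 7x7 stride=1: (8, 100, 199, 325)
Output shape: (8, 100, 100, 163)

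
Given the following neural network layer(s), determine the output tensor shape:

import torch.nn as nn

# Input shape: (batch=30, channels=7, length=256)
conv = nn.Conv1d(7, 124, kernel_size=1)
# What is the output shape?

Input shape: (30, 7, 256)
Output shape: (30, 124, 256)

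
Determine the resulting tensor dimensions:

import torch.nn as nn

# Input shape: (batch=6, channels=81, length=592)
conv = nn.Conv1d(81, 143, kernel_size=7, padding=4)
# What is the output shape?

Input shape: (6, 81, 592)
Output shape: (6, 143, 594)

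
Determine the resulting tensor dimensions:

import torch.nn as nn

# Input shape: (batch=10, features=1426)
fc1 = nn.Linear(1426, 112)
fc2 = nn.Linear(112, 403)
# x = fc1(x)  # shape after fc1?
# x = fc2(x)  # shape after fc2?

Input shape: (10, 1426)
  -> after fc1: (10, 112)
Output shape: (10, 403)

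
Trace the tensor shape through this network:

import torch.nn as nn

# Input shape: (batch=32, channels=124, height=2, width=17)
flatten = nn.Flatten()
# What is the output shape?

Input shape: (32, 124, 2, 17)
Output shape: (32, 4216)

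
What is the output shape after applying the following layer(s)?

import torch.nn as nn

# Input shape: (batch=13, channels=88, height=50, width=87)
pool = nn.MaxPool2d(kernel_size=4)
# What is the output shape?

Input shape: (13, 88, 50, 87)
Output shape: (13, 88, 12, 21)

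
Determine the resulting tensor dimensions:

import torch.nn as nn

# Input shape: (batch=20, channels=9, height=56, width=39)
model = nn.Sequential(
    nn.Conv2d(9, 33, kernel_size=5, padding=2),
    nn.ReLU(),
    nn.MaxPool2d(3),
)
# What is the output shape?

Input shape: (20, 9, 56, 39)
  -> after Conv2d: (20, 33, 56, 39)
  -> after ReLU: (20, 33, 56, 39)
Output shape: (20, 33, 18, 13)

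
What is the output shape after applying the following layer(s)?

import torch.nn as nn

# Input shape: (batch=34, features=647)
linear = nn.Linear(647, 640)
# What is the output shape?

Input shape: (34, 647)
Output shape: (34, 640)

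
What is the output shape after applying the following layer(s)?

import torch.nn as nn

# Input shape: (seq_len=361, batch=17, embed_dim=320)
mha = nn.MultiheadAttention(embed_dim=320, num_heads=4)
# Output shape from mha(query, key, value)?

Input shape: (361, 17, 320)
Output shape: (361, 17, 320)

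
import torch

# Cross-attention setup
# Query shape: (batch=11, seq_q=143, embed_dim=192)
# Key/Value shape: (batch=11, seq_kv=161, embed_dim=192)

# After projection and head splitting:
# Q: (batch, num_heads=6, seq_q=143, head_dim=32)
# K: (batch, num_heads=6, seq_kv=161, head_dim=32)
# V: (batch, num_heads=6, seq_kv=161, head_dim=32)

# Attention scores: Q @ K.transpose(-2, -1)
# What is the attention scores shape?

Input shape: (11, 143, 192)
Output shape: (11, 6, 143, 161)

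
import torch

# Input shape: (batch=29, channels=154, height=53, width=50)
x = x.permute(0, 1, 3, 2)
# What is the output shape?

Input shape: (29, 154, 53, 50)
Output shape: (29, 154, 50, 53)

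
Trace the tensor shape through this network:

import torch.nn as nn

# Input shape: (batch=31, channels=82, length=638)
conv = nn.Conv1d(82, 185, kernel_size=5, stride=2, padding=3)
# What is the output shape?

Input shape: (31, 82, 638)
Output shape: (31, 185, 320)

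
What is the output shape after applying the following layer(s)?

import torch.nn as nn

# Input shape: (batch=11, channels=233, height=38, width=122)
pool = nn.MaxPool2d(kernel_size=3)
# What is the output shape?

Input shape: (11, 233, 38, 122)
Output shape: (11, 233, 12, 40)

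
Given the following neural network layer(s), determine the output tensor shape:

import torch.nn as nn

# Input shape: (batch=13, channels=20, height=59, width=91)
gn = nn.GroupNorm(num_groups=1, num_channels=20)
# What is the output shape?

Input shape: (13, 20, 59, 91)
Output shape: (13, 20, 59, 91)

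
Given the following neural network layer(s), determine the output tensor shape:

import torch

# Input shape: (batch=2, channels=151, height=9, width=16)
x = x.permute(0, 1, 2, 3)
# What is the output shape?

Input shape: (2, 151, 9, 16)
Output shape: (2, 151, 9, 16)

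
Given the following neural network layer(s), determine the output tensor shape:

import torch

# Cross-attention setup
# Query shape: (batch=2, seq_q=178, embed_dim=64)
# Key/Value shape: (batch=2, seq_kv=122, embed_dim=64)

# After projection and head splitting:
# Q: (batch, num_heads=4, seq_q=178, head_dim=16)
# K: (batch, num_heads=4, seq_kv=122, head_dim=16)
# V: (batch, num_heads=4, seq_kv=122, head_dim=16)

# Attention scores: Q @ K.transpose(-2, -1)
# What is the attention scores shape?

Input shape: (2, 178, 64)
Output shape: (2, 4, 178, 122)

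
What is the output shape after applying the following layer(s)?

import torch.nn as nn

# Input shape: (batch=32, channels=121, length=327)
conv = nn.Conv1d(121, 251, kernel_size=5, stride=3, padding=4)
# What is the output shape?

Input shape: (32, 121, 327)
Output shape: (32, 251, 111)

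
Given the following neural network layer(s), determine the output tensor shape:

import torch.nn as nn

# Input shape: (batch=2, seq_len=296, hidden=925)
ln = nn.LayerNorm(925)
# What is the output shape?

Input shape: (2, 296, 925)
Output shape: (2, 296, 925)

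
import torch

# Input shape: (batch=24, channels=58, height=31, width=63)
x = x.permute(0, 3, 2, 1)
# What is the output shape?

Input shape: (24, 58, 31, 63)
Output shape: (24, 63, 31, 58)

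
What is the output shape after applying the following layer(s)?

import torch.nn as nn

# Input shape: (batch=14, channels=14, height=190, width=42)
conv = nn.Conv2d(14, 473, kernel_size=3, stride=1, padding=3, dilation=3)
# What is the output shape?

Input shape: (14, 14, 190, 42)
Output shape: (14, 473, 190, 42)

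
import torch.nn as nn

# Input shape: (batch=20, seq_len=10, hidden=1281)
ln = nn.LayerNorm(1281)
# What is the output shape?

Input shape: (20, 10, 1281)
Output shape: (20, 10, 1281)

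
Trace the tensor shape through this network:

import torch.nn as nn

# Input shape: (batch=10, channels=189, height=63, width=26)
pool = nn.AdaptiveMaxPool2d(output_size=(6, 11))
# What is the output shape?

Input shape: (10, 189, 63, 26)
Output shape: (10, 189, 6, 11)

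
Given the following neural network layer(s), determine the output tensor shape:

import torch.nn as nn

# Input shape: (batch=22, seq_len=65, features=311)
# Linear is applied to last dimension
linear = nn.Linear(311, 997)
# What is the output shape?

Input shape: (22, 65, 311)
Output shape: (22, 65, 997)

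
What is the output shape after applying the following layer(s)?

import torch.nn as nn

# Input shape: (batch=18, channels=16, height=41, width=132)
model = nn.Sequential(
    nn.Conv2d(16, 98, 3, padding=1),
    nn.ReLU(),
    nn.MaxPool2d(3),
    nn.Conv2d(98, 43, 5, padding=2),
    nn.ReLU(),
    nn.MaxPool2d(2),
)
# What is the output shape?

Input shape: (18, 16, 41, 132)
  -> after first Conv2d: (18, 98, 41, 132)
  -> after first MaxPool2d: (18, 98, 13, 44)
  -> after second Conv2d: (18, 43, 13, 44)
Output shape: (18, 43, 6, 22)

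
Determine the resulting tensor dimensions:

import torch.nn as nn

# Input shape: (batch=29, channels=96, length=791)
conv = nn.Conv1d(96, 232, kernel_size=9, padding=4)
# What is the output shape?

Input shape: (29, 96, 791)
Output shape: (29, 232, 791)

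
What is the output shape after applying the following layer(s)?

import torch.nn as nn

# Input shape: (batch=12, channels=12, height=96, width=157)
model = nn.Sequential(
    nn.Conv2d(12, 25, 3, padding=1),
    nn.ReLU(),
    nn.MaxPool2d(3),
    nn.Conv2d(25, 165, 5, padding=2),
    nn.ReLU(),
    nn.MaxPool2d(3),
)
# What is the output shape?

Input shape: (12, 12, 96, 157)
  -> after first Conv2d: (12, 25, 96, 157)
  -> after first MaxPool2d: (12, 25, 32, 52)
  -> after second Conv2d: (12, 165, 32, 52)
Output shape: (12, 165, 10, 17)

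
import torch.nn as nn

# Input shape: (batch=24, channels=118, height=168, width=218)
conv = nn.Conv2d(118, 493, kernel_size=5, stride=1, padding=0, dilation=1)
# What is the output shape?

Input shape: (24, 118, 168, 218)
Output shape: (24, 493, 164, 214)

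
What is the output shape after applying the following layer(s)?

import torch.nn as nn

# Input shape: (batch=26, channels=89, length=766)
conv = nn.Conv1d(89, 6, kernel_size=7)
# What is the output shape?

Input shape: (26, 89, 766)
Output shape: (26, 6, 760)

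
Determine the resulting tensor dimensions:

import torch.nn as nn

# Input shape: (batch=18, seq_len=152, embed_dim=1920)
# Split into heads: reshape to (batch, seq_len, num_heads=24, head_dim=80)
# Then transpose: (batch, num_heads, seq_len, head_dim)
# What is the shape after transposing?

Input shape: (18, 152, 1920)
  -> after reshape: (18, 152, 24, 80)
Output shape: (18, 24, 152, 80)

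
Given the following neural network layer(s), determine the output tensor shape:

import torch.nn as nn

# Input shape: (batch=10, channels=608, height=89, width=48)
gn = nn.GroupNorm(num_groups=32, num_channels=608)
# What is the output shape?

Input shape: (10, 608, 89, 48)
Output shape: (10, 608, 89, 48)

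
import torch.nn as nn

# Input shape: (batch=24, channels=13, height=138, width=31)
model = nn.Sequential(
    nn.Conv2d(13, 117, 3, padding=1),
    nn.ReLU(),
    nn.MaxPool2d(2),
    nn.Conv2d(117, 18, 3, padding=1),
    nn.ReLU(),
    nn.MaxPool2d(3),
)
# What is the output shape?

Input shape: (24, 13, 138, 31)
  -> after first Conv2d: (24, 117, 138, 31)
  -> after first MaxPool2d: (24, 117, 69, 15)
  -> after second Conv2d: (24, 18, 69, 15)
Output shape: (24, 18, 23, 5)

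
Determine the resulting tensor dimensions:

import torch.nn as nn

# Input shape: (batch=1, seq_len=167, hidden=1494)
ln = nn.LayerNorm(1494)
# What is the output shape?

Input shape: (1, 167, 1494)
Output shape: (1, 167, 1494)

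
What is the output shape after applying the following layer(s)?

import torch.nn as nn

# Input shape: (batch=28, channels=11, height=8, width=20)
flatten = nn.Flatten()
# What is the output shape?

Input shape: (28, 11, 8, 20)
Output shape: (28, 1760)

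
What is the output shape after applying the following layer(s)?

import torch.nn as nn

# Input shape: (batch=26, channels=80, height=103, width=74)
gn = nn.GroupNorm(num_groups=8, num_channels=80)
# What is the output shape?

Input shape: (26, 80, 103, 74)
Output shape: (26, 80, 103, 74)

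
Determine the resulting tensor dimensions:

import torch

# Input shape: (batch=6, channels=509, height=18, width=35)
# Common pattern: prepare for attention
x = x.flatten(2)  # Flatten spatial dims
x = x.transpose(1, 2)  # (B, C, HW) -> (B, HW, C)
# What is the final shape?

Input shape: (6, 509, 18, 35)
  -> after flatten(2): (6, 509, 630)
Output shape: (6, 630, 509)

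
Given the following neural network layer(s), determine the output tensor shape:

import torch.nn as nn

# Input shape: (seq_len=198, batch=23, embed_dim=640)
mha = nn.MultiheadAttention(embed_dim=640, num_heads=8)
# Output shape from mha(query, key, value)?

Input shape: (198, 23, 640)
Output shape: (198, 23, 640)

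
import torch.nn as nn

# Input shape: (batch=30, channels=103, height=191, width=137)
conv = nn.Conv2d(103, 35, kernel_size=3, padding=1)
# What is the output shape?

Input shape: (30, 103, 191, 137)
Output shape: (30, 35, 191, 137)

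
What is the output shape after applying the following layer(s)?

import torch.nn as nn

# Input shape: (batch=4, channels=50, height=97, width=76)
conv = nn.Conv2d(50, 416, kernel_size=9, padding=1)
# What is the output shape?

Input shape: (4, 50, 97, 76)
Output shape: (4, 416, 91, 70)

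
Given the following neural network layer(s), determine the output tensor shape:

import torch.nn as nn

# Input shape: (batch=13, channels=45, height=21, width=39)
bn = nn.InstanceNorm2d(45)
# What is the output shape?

Input shape: (13, 45, 21, 39)
Output shape: (13, 45, 21, 39)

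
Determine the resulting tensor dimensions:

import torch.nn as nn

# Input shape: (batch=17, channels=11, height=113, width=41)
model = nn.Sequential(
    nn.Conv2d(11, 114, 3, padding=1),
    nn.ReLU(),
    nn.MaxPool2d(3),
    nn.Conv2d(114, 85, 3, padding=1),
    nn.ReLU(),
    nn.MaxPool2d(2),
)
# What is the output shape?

Input shape: (17, 11, 113, 41)
  -> after first Conv2d: (17, 114, 113, 41)
  -> after first MaxPool2d: (17, 114, 37, 13)
  -> after second Conv2d: (17, 85, 37, 13)
Output shape: (17, 85, 18, 6)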